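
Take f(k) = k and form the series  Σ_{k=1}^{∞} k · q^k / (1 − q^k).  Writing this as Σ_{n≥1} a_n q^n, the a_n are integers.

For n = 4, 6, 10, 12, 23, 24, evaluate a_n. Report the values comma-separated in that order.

7, 12, 18, 28, 24, 60

n=4: 1·4 2·2 4·1  f→[1+2+4]=7
d|6:{1,2,3,6}  Σf=1+2+3+6=12
q^10  k|10↦f(k): 1:1 2:2 5:5 10:10  a_10=18
d|12:{1,2,3,4,6,12}  Σf=1+2+3+4+6+12=28
[q^23] f(1)=1,f(23)=23 ⇒ 24
[q^24] f(24)=24,f(12)=12,f(8)=8,f(6)=6,f(4)=4,f(3)=3,f(2)=2,f(1)=1 ⇒ 60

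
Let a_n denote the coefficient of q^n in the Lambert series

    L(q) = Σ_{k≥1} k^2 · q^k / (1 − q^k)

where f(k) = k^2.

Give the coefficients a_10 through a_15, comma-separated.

130, 122, 210, 170, 250, 260

q^10  k|10↦f(k): 1:1 2:4 5:25 10:100  a_10=130
n=11: 1·11 11·1  f→[1+121]=122
q^12  k|12↦f(k): 12:144 6:36 4:16 3:9 2:4 1:1  a_12=210
d|13:{1,13}  Σf=1+169=170
q^14  k|14↦f(k): 1:1 2:4 7:49 14:196  a_14=250
q^15  k|15↦f(k): 15:225 5:25 3:9 1:1  a_15=260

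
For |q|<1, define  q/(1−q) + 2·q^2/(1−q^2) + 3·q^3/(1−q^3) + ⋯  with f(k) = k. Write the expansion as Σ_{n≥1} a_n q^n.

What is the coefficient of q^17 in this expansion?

d|17:{17,1}  Σf=17+1=18

a_17 = 18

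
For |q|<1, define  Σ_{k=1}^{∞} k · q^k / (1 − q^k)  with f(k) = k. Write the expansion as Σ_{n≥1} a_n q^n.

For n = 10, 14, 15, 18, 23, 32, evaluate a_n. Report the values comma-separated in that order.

18, 24, 24, 39, 24, 63

n=10: 1·10 2·5 5·2 10·1  f→[1+2+5+10]=18
n=14: 14·1 7·2 2·7 1·14  f→[14+7+2+1]=24
n=15: 1·15 3·5 5·3 15·1  f→[1+3+5+15]=24
[q^18] f(18)=18,f(9)=9,f(6)=6,f(3)=3,f(2)=2,f(1)=1 ⇒ 39
n=23: 1·23 23·1  f→[1+23]=24
d|32:{1,2,4,8,16,32}  Σf=1+2+4+8+16+32=63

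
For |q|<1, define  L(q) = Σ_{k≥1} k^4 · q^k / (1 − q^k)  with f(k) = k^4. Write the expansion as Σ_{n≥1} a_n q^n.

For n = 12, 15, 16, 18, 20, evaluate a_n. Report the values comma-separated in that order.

22386, 51332, 69905, 112931, 170898

n=12: 1·12 2·6 3·4 4·3 6·2 12·1  f→[1+16+81+256+1296+20736]=22386
q^15  k|15↦f(k): 15:50625 5:625 3:81 1:1  a_15=51332
n=16: 1·16 2·8 4·4 8·2 16·1  f→[1+16+256+4096+65536]=69905
q^18  k|18↦f(k): 1:1 2:16 3:81 6:1296 9:6561 18:104976  a_18=112931
q^20  k|20↦f(k): 1:1 2:16 4:256 5:625 10:10000 20:160000  a_20=170898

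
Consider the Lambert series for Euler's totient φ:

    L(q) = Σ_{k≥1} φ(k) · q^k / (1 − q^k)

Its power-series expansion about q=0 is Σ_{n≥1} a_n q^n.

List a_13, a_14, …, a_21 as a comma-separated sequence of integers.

q^13  k|13↦φ(k): 13:12 1:1  a_13=13
n=14: 14·1 7·2 2·7 1·14  φ→[6+6+1+1]=14
q^15  k|15↦φ(k): 15:8 5:4 3:2 1:1  a_15=15
n=16: 1·16 2·8 4·4 8·2 16·1  φ→[1+1+2+4+8]=16
d|17:{17,1}  Σφ=16+1=17
q^18  k|18↦φ(k): 18:6 9:6 6:2 3:2 2:1 1:1  a_18=18
[q^19] φ(1)=1,φ(19)=18 ⇒ 19
q^20  k|20↦φ(k): 1:1 2:1 4:2 5:4 10:4 20:8  a_20=20
q^21  k|21↦φ(k): 21:12 7:6 3:2 1:1  a_21=21

13, 14, 15, 16, 17, 18, 19, 20, 21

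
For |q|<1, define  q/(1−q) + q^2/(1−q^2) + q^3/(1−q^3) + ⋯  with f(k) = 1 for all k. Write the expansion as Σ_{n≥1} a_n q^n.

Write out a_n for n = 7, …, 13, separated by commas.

n=7: 7·1 1·7  f→[1+1]=2
q^8  k|8↦f(k): 1:1 2:1 4:1 8:1  a_8=4
[q^9] f(1)=1,f(3)=1,f(9)=1 ⇒ 3
[q^10] f(1)=1,f(2)=1,f(5)=1,f(10)=1 ⇒ 4
n=11: 11·1 1·11  f→[1+1]=2
n=12: 12·1 6·2 4·3 3·4 2·6 1·12  f→[1+1+1+1+1+1]=6
[q^13] f(13)=1,f(1)=1 ⇒ 2

2, 4, 3, 4, 2, 6, 2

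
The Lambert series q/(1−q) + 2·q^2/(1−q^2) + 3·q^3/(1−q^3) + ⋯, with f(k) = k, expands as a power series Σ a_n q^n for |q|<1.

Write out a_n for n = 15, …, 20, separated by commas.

n=15: 15·1 5·3 3·5 1·15  f→[15+5+3+1]=24
d|16:{16,8,4,2,1}  Σf=16+8+4+2+1=31
n=17: 1·17 17·1  f→[1+17]=18
n=18: 18·1 9·2 6·3 3·6 2·9 1·18  f→[18+9+6+3+2+1]=39
n=19: 19·1 1·19  f→[19+1]=20
n=20: 20·1 10·2 5·4 4·5 2·10 1·20  f→[20+10+5+4+2+1]=42

24, 31, 18, 39, 20, 42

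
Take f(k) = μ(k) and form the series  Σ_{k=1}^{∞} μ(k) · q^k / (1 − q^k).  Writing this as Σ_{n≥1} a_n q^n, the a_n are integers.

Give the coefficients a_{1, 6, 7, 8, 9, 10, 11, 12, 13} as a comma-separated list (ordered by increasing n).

q^1  k|1↦μ(k): 1:1  a_1=1
q^6  k|6↦μ(k): 6:1 3:-1 2:-1 1:1  a_6=0
[q^7] μ(1)=1,μ(7)=-1 ⇒ 0
n=8: 8·1 4·2 2·4 1·8  μ→[0+0+(-1)+1]=0
n=9: 9·1 3·3 1·9  μ→[0+(-1)+1]=0
[q^10] μ(10)=1,μ(5)=-1,μ(2)=-1,μ(1)=1 ⇒ 0
[q^11] μ(11)=-1,μ(1)=1 ⇒ 0
d|12:{1,2,3,4,6,12}  Σμ=1+(-1)+(-1)+0+1+0=0
[q^13] μ(1)=1,μ(13)=-1 ⇒ 0

1, 0, 0, 0, 0, 0, 0, 0, 0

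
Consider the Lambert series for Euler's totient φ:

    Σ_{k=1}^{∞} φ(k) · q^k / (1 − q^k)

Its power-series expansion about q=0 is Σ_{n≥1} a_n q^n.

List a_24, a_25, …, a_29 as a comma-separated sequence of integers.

n=24: 24·1 12·2 8·3 6·4 4·6 3·8 2·12 1·24  φ→[8+4+4+2+2+2+1+1]=24
[q^25] φ(1)=1,φ(5)=4,φ(25)=20 ⇒ 25
[q^26] φ(1)=1,φ(2)=1,φ(13)=12,φ(26)=12 ⇒ 26
[q^27] φ(27)=18,φ(9)=6,φ(3)=2,φ(1)=1 ⇒ 27
q^28  k|28↦φ(k): 1:1 2:1 4:2 7:6 14:6 28:12  a_28=28
[q^29] φ(1)=1,φ(29)=28 ⇒ 29

24, 25, 26, 27, 28, 29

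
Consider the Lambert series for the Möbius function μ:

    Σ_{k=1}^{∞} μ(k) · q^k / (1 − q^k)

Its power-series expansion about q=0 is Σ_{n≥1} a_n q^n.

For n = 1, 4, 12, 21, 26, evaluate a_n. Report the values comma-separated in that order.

1, 0, 0, 0, 0

q^1  k|1↦μ(k): 1:1  a_1=1
q^4  k|4↦μ(k): 1:1 2:-1 4:0  a_4=0
[q^12] μ(12)=0,μ(6)=1,μ(4)=0,μ(3)=-1,μ(2)=-1,μ(1)=1 ⇒ 0
n=21: 21·1 7·3 3·7 1·21  μ→[1+(-1)+(-1)+1]=0
d|26:{26,13,2,1}  Σμ=1+(-1)+(-1)+1=0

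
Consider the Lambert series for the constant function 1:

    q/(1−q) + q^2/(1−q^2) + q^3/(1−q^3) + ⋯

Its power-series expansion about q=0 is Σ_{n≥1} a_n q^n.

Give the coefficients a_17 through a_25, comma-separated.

d|17:{1,17}  Σf=1+1=2
d|18:{18,9,6,3,2,1}  Σf=1+1+1+1+1+1=6
[q^19] f(1)=1,f(19)=1 ⇒ 2
[q^20] f(1)=1,f(2)=1,f(4)=1,f(5)=1,f(10)=1,f(20)=1 ⇒ 6
[q^21] f(21)=1,f(7)=1,f(3)=1,f(1)=1 ⇒ 4
n=22: 1·22 2·11 11·2 22·1  f→[1+1+1+1]=4
q^23  k|23↦f(k): 23:1 1:1  a_23=2
n=24: 24·1 12·2 8·3 6·4 4·6 3·8 2·12 1·24  f→[1+1+1+1+1+1+1+1]=8
[q^25] f(25)=1,f(5)=1,f(1)=1 ⇒ 3

2, 6, 2, 6, 4, 4, 2, 8, 3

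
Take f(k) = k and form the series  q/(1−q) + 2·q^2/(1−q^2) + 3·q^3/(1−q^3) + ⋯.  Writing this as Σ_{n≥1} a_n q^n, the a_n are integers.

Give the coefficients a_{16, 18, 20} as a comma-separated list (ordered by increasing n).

q^16  k|16↦f(k): 1:1 2:2 4:4 8:8 16:16  a_16=31
n=18: 1·18 2·9 3·6 6·3 9·2 18·1  f→[1+2+3+6+9+18]=39
d|20:{1,2,4,5,10,20}  Σf=1+2+4+5+10+20=42

31, 39, 42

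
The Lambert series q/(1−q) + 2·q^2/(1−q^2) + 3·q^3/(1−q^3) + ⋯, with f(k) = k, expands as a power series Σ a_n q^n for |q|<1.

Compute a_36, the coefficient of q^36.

[q^36] f(36)=36,f(18)=18,f(12)=12,f(9)=9,f(6)=6,f(4)=4,f(3)=3,f(2)=2,f(1)=1 ⇒ 91

a_36 = 91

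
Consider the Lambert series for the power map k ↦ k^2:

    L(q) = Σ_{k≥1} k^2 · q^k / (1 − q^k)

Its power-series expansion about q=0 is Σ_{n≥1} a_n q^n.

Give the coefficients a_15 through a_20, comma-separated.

260, 341, 290, 455, 362, 546

q^15  k|15↦f(k): 1:1 3:9 5:25 15:225  a_15=260
q^16  k|16↦f(k): 16:256 8:64 4:16 2:4 1:1  a_16=341
n=17: 1·17 17·1  f→[1+289]=290
d|18:{18,9,6,3,2,1}  Σf=324+81+36+9+4+1=455
n=19: 19·1 1·19  f→[361+1]=362
[q^20] f(1)=1,f(2)=4,f(4)=16,f(5)=25,f(10)=100,f(20)=400 ⇒ 546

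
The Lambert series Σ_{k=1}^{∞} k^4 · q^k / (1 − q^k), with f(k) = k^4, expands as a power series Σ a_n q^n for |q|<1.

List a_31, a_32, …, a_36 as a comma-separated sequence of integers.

923522, 1118481, 1200644, 1419874, 1503652, 1813539

d|31:{1,31}  Σf=1+923521=923522
n=32: 32·1 16·2 8·4 4·8 2·16 1·32  f→[1048576+65536+4096+256+16+1]=1118481
q^33  k|33↦f(k): 33:1185921 11:14641 3:81 1:1  a_33=1200644
[q^34] f(34)=1336336,f(17)=83521,f(2)=16,f(1)=1 ⇒ 1419874
d|35:{1,5,7,35}  Σf=1+625+2401+1500625=1503652
q^36  k|36↦f(k): 1:1 2:16 3:81 4:256 6:1296 9:6561 12:20736 18:104976 36:1679616  a_36=1813539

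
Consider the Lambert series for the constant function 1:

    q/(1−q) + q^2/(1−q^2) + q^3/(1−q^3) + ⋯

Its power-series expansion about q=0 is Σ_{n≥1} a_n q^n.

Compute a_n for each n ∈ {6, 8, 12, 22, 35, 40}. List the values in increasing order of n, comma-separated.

4, 4, 6, 4, 4, 8

d|6:{1,2,3,6}  Σf=1+1+1+1=4
[q^8] f(8)=1,f(4)=1,f(2)=1,f(1)=1 ⇒ 4
[q^12] f(12)=1,f(6)=1,f(4)=1,f(3)=1,f(2)=1,f(1)=1 ⇒ 6
q^22  k|22↦f(k): 1:1 2:1 11:1 22:1  a_22=4
d|35:{1,5,7,35}  Σf=1+1+1+1=4
n=40: 1·40 2·20 4·10 5·8 8·5 10·4 20·2 40·1  f→[1+1+1+1+1+1+1+1]=8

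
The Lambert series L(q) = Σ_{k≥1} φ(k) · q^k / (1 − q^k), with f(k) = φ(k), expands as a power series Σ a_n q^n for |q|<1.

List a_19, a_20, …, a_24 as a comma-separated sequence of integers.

[q^19] φ(19)=18,φ(1)=1 ⇒ 19
n=20: 20·1 10·2 5·4 4·5 2·10 1·20  φ→[8+4+4+2+1+1]=20
n=21: 1·21 3·7 7·3 21·1  φ→[1+2+6+12]=21
n=22: 1·22 2·11 11·2 22·1  φ→[1+1+10+10]=22
[q^23] φ(1)=1,φ(23)=22 ⇒ 23
[q^24] φ(24)=8,φ(12)=4,φ(8)=4,φ(6)=2,φ(4)=2,φ(3)=2,φ(2)=1,φ(1)=1 ⇒ 24

19, 20, 21, 22, 23, 24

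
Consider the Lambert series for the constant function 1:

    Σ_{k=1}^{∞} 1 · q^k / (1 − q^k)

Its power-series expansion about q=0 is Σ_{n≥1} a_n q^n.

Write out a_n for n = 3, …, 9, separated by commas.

2, 3, 2, 4, 2, 4, 3

[q^3] f(1)=1,f(3)=1 ⇒ 2
d|4:{4,2,1}  Σf=1+1+1=3
[q^5] f(5)=1,f(1)=1 ⇒ 2
d|6:{6,3,2,1}  Σf=1+1+1+1=4
n=7: 1·7 7·1  f→[1+1]=2
n=8: 8·1 4·2 2·4 1·8  f→[1+1+1+1]=4
d|9:{1,3,9}  Σf=1+1+1=3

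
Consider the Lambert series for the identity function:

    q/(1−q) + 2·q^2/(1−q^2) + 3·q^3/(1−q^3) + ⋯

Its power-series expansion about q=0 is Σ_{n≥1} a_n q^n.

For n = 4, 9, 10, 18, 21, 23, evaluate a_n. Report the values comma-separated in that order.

d|4:{4,2,1}  Σf=4+2+1=7
[q^9] f(9)=9,f(3)=3,f(1)=1 ⇒ 13
n=10: 10·1 5·2 2·5 1·10  f→[10+5+2+1]=18
q^18  k|18↦f(k): 1:1 2:2 3:3 6:6 9:9 18:18  a_18=39
d|21:{21,7,3,1}  Σf=21+7+3+1=32
n=23: 1·23 23·1  f→[1+23]=24

7, 13, 18, 39, 32, 24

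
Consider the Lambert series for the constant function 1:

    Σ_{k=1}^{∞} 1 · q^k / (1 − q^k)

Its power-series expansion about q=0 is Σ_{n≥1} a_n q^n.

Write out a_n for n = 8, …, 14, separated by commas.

d|8:{1,2,4,8}  Σf=1+1+1+1=4
q^9  k|9↦f(k): 9:1 3:1 1:1  a_9=3
[q^10] f(1)=1,f(2)=1,f(5)=1,f(10)=1 ⇒ 4
d|11:{11,1}  Σf=1+1=2
n=12: 1·12 2·6 3·4 4·3 6·2 12·1  f→[1+1+1+1+1+1]=6
d|13:{13,1}  Σf=1+1=2
d|14:{14,7,2,1}  Σf=1+1+1+1=4

4, 3, 4, 2, 6, 2, 4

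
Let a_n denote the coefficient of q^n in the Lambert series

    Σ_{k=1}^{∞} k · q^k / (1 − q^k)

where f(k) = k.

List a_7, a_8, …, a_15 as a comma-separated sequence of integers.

d|7:{7,1}  Σf=7+1=8
q^8  k|8↦f(k): 1:1 2:2 4:4 8:8  a_8=15
d|9:{1,3,9}  Σf=1+3+9=13
[q^10] f(1)=1,f(2)=2,f(5)=5,f(10)=10 ⇒ 18
n=11: 1·11 11·1  f→[1+11]=12
q^12  k|12↦f(k): 1:1 2:2 3:3 4:4 6:6 12:12  a_12=28
q^13  k|13↦f(k): 1:1 13:13  a_13=14
q^14  k|14↦f(k): 14:14 7:7 2:2 1:1  a_14=24
[q^15] f(1)=1,f(3)=3,f(5)=5,f(15)=15 ⇒ 24

8, 15, 13, 18, 12, 28, 14, 24, 24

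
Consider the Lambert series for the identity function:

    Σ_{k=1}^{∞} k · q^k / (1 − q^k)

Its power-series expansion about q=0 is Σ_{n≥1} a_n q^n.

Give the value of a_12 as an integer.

a_12 = 28

d|12:{1,2,3,4,6,12}  Σf=1+2+3+4+6+12=28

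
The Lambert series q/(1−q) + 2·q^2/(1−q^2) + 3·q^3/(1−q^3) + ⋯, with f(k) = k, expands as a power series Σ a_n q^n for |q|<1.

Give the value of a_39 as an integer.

n=39: 39·1 13·3 3·13 1·39  f→[39+13+3+1]=56

a_39 = 56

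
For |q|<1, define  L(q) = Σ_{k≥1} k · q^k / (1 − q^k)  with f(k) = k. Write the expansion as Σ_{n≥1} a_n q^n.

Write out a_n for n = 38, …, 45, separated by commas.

60, 56, 90, 42, 96, 44, 84, 78

d|38:{1,2,19,38}  Σf=1+2+19+38=60
d|39:{1,3,13,39}  Σf=1+3+13+39=56
d|40:{40,20,10,8,5,4,2,1}  Σf=40+20+10+8+5+4+2+1=90
q^41  k|41↦f(k): 1:1 41:41  a_41=42
[q^42] f(1)=1,f(2)=2,f(3)=3,f(6)=6,f(7)=7,f(14)=14,f(21)=21,f(42)=42 ⇒ 96
q^43  k|43↦f(k): 1:1 43:43  a_43=44
n=44: 44·1 22·2 11·4 4·11 2·22 1·44  f→[44+22+11+4+2+1]=84
d|45:{1,3,5,9,15,45}  Σf=1+3+5+9+15+45=78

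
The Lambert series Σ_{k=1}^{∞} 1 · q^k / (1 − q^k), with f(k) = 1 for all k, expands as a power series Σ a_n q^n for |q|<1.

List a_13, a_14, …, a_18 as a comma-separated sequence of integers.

2, 4, 4, 5, 2, 6

d|13:{1,13}  Σf=1+1=2
q^14  k|14↦f(k): 1:1 2:1 7:1 14:1  a_14=4
q^15  k|15↦f(k): 15:1 5:1 3:1 1:1  a_15=4
[q^16] f(16)=1,f(8)=1,f(4)=1,f(2)=1,f(1)=1 ⇒ 5
[q^17] f(1)=1,f(17)=1 ⇒ 2
q^18  k|18↦f(k): 1:1 2:1 3:1 6:1 9:1 18:1  a_18=6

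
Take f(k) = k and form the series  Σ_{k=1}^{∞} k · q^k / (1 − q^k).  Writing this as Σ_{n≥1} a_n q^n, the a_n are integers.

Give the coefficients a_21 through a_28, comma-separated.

32, 36, 24, 60, 31, 42, 40, 56

[q^21] f(21)=21,f(7)=7,f(3)=3,f(1)=1 ⇒ 32
d|22:{1,2,11,22}  Σf=1+2+11+22=36
[q^23] f(23)=23,f(1)=1 ⇒ 24
q^24  k|24↦f(k): 1:1 2:2 3:3 4:4 6:6 8:8 12:12 24:24  a_24=60
d|25:{1,5,25}  Σf=1+5+25=31
q^26  k|26↦f(k): 1:1 2:2 13:13 26:26  a_26=42
d|27:{1,3,9,27}  Σf=1+3+9+27=40
d|28:{1,2,4,7,14,28}  Σf=1+2+4+7+14+28=56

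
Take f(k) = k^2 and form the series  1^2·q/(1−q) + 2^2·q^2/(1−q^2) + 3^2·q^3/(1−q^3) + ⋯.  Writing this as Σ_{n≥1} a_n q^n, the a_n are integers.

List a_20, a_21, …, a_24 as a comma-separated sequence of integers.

[q^20] f(20)=400,f(10)=100,f(5)=25,f(4)=16,f(2)=4,f(1)=1 ⇒ 546
n=21: 1·21 3·7 7·3 21·1  f→[1+9+49+441]=500
[q^22] f(22)=484,f(11)=121,f(2)=4,f(1)=1 ⇒ 610
q^23  k|23↦f(k): 23:529 1:1  a_23=530
q^24  k|24↦f(k): 24:576 12:144 8:64 6:36 4:16 3:9 2:4 1:1  a_24=850

546, 500, 610, 530, 850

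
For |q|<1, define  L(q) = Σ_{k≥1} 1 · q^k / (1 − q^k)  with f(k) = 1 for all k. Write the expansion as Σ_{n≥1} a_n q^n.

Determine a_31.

a_31 = 2

n=31: 31·1 1·31  f→[1+1]=2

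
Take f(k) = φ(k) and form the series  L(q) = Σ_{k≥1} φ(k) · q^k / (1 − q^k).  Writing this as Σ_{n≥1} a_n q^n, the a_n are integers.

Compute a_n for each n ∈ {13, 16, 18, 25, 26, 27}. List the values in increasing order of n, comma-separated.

n=13: 13·1 1·13  φ→[12+1]=13
n=16: 1·16 2·8 4·4 8·2 16·1  φ→[1+1+2+4+8]=16
n=18: 1·18 2·9 3·6 6·3 9·2 18·1  φ→[1+1+2+2+6+6]=18
d|25:{25,5,1}  Σφ=20+4+1=25
n=26: 1·26 2·13 13·2 26·1  φ→[1+1+12+12]=26
q^27  k|27↦φ(k): 27:18 9:6 3:2 1:1  a_27=27

13, 16, 18, 25, 26, 27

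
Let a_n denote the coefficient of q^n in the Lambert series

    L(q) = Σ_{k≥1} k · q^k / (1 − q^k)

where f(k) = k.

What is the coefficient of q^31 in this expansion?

[q^31] f(1)=1,f(31)=31 ⇒ 32

a_31 = 32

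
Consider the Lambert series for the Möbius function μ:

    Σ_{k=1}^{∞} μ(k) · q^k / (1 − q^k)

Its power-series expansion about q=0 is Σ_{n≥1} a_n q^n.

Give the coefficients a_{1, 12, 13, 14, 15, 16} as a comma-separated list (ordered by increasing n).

q^1  k|1↦μ(k): 1:1  a_1=1
[q^12] μ(1)=1,μ(2)=-1,μ(3)=-1,μ(4)=0,μ(6)=1,μ(12)=0 ⇒ 0
d|13:{1,13}  Σμ=1+(-1)=0
[q^14] μ(14)=1,μ(7)=-1,μ(2)=-1,μ(1)=1 ⇒ 0
[q^15] μ(1)=1,μ(3)=-1,μ(5)=-1,μ(15)=1 ⇒ 0
n=16: 1·16 2·8 4·4 8·2 16·1  μ→[1+(-1)+0+0+0]=0

1, 0, 0, 0, 0, 0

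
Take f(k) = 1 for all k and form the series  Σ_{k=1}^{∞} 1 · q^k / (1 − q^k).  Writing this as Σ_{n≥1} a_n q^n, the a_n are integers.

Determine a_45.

[q^45] f(45)=1,f(15)=1,f(9)=1,f(5)=1,f(3)=1,f(1)=1 ⇒ 6

a_45 = 6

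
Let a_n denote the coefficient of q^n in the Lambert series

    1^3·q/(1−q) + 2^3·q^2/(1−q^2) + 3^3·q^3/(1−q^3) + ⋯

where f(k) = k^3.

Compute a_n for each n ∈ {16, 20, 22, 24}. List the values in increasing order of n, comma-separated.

4681, 9198, 11988, 16380

[q^16] f(16)=4096,f(8)=512,f(4)=64,f(2)=8,f(1)=1 ⇒ 4681
[q^20] f(1)=1,f(2)=8,f(4)=64,f(5)=125,f(10)=1000,f(20)=8000 ⇒ 9198
q^22  k|22↦f(k): 22:10648 11:1331 2:8 1:1  a_22=11988
q^24  k|24↦f(k): 1:1 2:8 3:27 4:64 6:216 8:512 12:1728 24:13824  a_24=16380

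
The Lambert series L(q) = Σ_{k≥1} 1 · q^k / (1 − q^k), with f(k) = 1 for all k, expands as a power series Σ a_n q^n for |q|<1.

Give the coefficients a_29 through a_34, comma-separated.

q^29  k|29↦f(k): 1:1 29:1  a_29=2
q^30  k|30↦f(k): 30:1 15:1 10:1 6:1 5:1 3:1 2:1 1:1  a_30=8
q^31  k|31↦f(k): 31:1 1:1  a_31=2
q^32  k|32↦f(k): 1:1 2:1 4:1 8:1 16:1 32:1  a_32=6
d|33:{33,11,3,1}  Σf=1+1+1+1=4
n=34: 1·34 2·17 17·2 34·1  f→[1+1+1+1]=4

2, 8, 2, 6, 4, 4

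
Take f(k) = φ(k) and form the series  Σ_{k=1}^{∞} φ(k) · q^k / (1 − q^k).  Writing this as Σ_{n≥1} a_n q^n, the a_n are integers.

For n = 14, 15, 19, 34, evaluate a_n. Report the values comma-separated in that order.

q^14  k|14↦φ(k): 1:1 2:1 7:6 14:6  a_14=14
d|15:{15,5,3,1}  Σφ=8+4+2+1=15
q^19  k|19↦φ(k): 19:18 1:1  a_19=19
n=34: 1·34 2·17 17·2 34·1  φ→[1+1+16+16]=34

14, 15, 19, 34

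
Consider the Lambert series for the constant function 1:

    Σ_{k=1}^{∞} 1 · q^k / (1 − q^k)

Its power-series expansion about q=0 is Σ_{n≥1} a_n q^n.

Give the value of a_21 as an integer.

n=21: 1·21 3·7 7·3 21·1  f→[1+1+1+1]=4

a_21 = 4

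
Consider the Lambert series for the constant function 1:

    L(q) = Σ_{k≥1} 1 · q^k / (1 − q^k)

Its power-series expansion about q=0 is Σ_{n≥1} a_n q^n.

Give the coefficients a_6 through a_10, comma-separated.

n=6: 1·6 2·3 3·2 6·1  f→[1+1+1+1]=4
[q^7] f(7)=1,f(1)=1 ⇒ 2
[q^8] f(1)=1,f(2)=1,f(4)=1,f(8)=1 ⇒ 4
n=9: 1·9 3·3 9·1  f→[1+1+1]=3
q^10  k|10↦f(k): 10:1 5:1 2:1 1:1  a_10=4

4, 2, 4, 3, 4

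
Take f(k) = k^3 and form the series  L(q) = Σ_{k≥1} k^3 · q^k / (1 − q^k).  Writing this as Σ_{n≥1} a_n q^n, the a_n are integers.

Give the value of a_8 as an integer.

a_8 = 585

q^8  k|8↦f(k): 1:1 2:8 4:64 8:512  a_8=585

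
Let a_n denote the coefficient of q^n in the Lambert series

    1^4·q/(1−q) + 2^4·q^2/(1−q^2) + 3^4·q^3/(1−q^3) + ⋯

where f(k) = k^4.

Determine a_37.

q^37  k|37↦f(k): 1:1 37:1874161  a_37=1874162

a_37 = 1874162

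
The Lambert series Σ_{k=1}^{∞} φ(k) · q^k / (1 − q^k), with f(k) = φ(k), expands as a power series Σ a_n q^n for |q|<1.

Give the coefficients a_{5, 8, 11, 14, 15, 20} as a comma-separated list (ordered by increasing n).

q^5  k|5↦φ(k): 1:1 5:4  a_5=5
[q^8] φ(8)=4,φ(4)=2,φ(2)=1,φ(1)=1 ⇒ 8
q^11  k|11↦φ(k): 1:1 11:10  a_11=11
d|14:{14,7,2,1}  Σφ=6+6+1+1=14
[q^15] φ(1)=1,φ(3)=2,φ(5)=4,φ(15)=8 ⇒ 15
n=20: 20·1 10·2 5·4 4·5 2·10 1·20  φ→[8+4+4+2+1+1]=20

5, 8, 11, 14, 15, 20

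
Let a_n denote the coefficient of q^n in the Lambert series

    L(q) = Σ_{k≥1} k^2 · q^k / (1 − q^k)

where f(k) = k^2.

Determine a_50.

d|50:{50,25,10,5,2,1}  Σf=2500+625+100+25+4+1=3255

a_50 = 3255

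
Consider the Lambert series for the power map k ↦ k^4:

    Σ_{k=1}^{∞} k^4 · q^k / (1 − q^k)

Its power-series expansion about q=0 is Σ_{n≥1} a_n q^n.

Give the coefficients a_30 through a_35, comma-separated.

872644, 923522, 1118481, 1200644, 1419874, 1503652

[q^30] f(1)=1,f(2)=16,f(3)=81,f(5)=625,f(6)=1296,f(10)=10000,f(15)=50625,f(30)=810000 ⇒ 872644
d|31:{1,31}  Σf=1+923521=923522
[q^32] f(32)=1048576,f(16)=65536,f(8)=4096,f(4)=256,f(2)=16,f(1)=1 ⇒ 1118481
d|33:{33,11,3,1}  Σf=1185921+14641+81+1=1200644
q^34  k|34↦f(k): 1:1 2:16 17:83521 34:1336336  a_34=1419874
[q^35] f(1)=1,f(5)=625,f(7)=2401,f(35)=1500625 ⇒ 1503652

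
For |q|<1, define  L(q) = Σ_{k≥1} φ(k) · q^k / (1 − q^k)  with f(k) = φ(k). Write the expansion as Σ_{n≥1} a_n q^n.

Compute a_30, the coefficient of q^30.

q^30  k|30↦φ(k): 30:8 15:8 10:4 6:2 5:4 3:2 2:1 1:1  a_30=30

a_30 = 30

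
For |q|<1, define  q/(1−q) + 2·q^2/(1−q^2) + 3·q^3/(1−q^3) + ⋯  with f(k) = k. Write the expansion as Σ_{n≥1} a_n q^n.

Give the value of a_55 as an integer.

[q^55] f(1)=1,f(5)=5,f(11)=11,f(55)=55 ⇒ 72

a_55 = 72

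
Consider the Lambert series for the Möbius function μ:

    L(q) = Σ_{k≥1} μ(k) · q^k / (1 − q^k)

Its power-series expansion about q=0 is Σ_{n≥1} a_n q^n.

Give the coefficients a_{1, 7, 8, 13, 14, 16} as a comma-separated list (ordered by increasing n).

1, 0, 0, 0, 0, 0

d|1:{1}  Σμ=1=1
d|7:{1,7}  Σμ=1+(-1)=0
n=8: 1·8 2·4 4·2 8·1  μ→[1+(-1)+0+0]=0
n=13: 1·13 13·1  μ→[1+(-1)]=0
q^14  k|14↦μ(k): 1:1 2:-1 7:-1 14:1  a_14=0
[q^16] μ(16)=0,μ(8)=0,μ(4)=0,μ(2)=-1,μ(1)=1 ⇒ 0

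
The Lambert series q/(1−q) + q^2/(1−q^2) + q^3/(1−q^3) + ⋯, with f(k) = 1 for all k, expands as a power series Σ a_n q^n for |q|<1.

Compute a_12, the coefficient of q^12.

a_12 = 6

n=12: 12·1 6·2 4·3 3·4 2·6 1·12  f→[1+1+1+1+1+1]=6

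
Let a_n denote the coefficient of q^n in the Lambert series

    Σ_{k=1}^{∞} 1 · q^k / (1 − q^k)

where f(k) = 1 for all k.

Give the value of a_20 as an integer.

q^20  k|20↦f(k): 1:1 2:1 4:1 5:1 10:1 20:1  a_20=6

a_20 = 6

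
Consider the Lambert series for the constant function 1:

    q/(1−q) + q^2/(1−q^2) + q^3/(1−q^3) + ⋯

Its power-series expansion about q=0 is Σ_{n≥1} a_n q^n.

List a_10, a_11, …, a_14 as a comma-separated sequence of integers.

4, 2, 6, 2, 4

d|10:{1,2,5,10}  Σf=1+1+1+1=4
[q^11] f(1)=1,f(11)=1 ⇒ 2
d|12:{12,6,4,3,2,1}  Σf=1+1+1+1+1+1=6
q^13  k|13↦f(k): 13:1 1:1  a_13=2
[q^14] f(1)=1,f(2)=1,f(7)=1,f(14)=1 ⇒ 4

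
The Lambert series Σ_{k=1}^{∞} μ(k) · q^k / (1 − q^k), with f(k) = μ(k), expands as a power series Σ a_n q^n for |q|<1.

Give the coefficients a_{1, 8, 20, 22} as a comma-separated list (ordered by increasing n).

1, 0, 0, 0

n=1: 1·1  μ→[1]=1
n=8: 1·8 2·4 4·2 8·1  μ→[1+(-1)+0+0]=0
[q^20] μ(1)=1,μ(2)=-1,μ(4)=0,μ(5)=-1,μ(10)=1,μ(20)=0 ⇒ 0
d|22:{1,2,11,22}  Σμ=1+(-1)+(-1)+1=0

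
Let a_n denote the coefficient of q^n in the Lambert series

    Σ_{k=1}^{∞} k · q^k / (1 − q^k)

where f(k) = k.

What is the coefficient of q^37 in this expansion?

[q^37] f(37)=37,f(1)=1 ⇒ 38

a_37 = 38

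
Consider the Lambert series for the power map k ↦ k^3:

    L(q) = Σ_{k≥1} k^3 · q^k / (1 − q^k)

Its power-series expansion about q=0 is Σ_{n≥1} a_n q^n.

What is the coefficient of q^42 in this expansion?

n=42: 1·42 2·21 3·14 6·7 7·6 14·3 21·2 42·1  f→[1+8+27+216+343+2744+9261+74088]=86688

a_42 = 86688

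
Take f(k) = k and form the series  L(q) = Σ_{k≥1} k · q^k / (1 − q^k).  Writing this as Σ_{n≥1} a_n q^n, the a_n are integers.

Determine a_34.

a_34 = 54

[q^34] f(1)=1,f(2)=2,f(17)=17,f(34)=34 ⇒ 54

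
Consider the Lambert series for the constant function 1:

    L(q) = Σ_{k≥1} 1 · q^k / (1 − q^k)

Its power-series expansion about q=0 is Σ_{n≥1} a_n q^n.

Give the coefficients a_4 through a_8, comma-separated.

n=4: 4·1 2·2 1·4  f→[1+1+1]=3
n=5: 5·1 1·5  f→[1+1]=2
q^6  k|6↦f(k): 6:1 3:1 2:1 1:1  a_6=4
[q^7] f(7)=1,f(1)=1 ⇒ 2
n=8: 8·1 4·2 2·4 1·8  f→[1+1+1+1]=4

3, 2, 4, 2, 4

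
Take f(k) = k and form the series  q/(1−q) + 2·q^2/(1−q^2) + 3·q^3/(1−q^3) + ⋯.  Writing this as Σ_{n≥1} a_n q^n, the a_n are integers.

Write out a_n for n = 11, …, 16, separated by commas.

12, 28, 14, 24, 24, 31

[q^11] f(1)=1,f(11)=11 ⇒ 12
n=12: 1·12 2·6 3·4 4·3 6·2 12·1  f→[1+2+3+4+6+12]=28
q^13  k|13↦f(k): 1:1 13:13  a_13=14
d|14:{14,7,2,1}  Σf=14+7+2+1=24
[q^15] f(1)=1,f(3)=3,f(5)=5,f(15)=15 ⇒ 24
n=16: 1·16 2·8 4·4 8·2 16·1  f→[1+2+4+8+16]=31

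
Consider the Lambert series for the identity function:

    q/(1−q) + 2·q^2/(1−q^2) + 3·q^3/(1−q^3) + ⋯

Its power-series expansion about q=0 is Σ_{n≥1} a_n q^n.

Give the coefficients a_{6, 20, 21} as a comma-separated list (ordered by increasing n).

d|6:{6,3,2,1}  Σf=6+3+2+1=12
q^20  k|20↦f(k): 1:1 2:2 4:4 5:5 10:10 20:20  a_20=42
n=21: 21·1 7·3 3·7 1·21  f→[21+7+3+1]=32

12, 42, 32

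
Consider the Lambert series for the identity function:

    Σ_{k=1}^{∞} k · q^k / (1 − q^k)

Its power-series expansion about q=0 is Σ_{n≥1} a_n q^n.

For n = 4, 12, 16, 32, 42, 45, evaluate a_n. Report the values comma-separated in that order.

7, 28, 31, 63, 96, 78

d|4:{4,2,1}  Σf=4+2+1=7
d|12:{12,6,4,3,2,1}  Σf=12+6+4+3+2+1=28
d|16:{1,2,4,8,16}  Σf=1+2+4+8+16=31
d|32:{32,16,8,4,2,1}  Σf=32+16+8+4+2+1=63
[q^42] f(42)=42,f(21)=21,f(14)=14,f(7)=7,f(6)=6,f(3)=3,f(2)=2,f(1)=1 ⇒ 96
n=45: 1·45 3·15 5·9 9·5 15·3 45·1  f→[1+3+5+9+15+45]=78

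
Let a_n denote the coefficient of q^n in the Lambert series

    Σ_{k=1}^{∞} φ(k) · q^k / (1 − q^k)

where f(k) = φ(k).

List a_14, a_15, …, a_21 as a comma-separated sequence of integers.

[q^14] φ(1)=1,φ(2)=1,φ(7)=6,φ(14)=6 ⇒ 14
n=15: 15·1 5·3 3·5 1·15  φ→[8+4+2+1]=15
q^16  k|16↦φ(k): 1:1 2:1 4:2 8:4 16:8  a_16=16
n=17: 17·1 1·17  φ→[16+1]=17
[q^18] φ(1)=1,φ(2)=1,φ(3)=2,φ(6)=2,φ(9)=6,φ(18)=6 ⇒ 18
[q^19] φ(1)=1,φ(19)=18 ⇒ 19
[q^20] φ(20)=8,φ(10)=4,φ(5)=4,φ(4)=2,φ(2)=1,φ(1)=1 ⇒ 20
n=21: 1·21 3·7 7·3 21·1  φ→[1+2+6+12]=21

14, 15, 16, 17, 18, 19, 20, 21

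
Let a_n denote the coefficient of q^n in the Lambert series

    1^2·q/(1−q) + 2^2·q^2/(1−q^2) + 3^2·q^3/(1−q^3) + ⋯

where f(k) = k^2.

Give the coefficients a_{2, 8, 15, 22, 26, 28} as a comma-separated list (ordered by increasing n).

[q^2] f(1)=1,f(2)=4 ⇒ 5
n=8: 1·8 2·4 4·2 8·1  f→[1+4+16+64]=85
[q^15] f(15)=225,f(5)=25,f(3)=9,f(1)=1 ⇒ 260
q^22  k|22↦f(k): 22:484 11:121 2:4 1:1  a_22=610
q^26  k|26↦f(k): 1:1 2:4 13:169 26:676  a_26=850
n=28: 1·28 2·14 4·7 7·4 14·2 28·1  f→[1+4+16+49+196+784]=1050

5, 85, 260, 610, 850, 1050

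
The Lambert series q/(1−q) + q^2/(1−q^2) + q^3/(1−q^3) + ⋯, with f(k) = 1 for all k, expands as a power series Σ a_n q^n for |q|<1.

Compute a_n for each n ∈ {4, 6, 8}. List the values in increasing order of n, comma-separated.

q^4  k|4↦f(k): 4:1 2:1 1:1  a_4=3
n=6: 1·6 2·3 3·2 6·1  f→[1+1+1+1]=4
[q^8] f(8)=1,f(4)=1,f(2)=1,f(1)=1 ⇒ 4

3, 4, 4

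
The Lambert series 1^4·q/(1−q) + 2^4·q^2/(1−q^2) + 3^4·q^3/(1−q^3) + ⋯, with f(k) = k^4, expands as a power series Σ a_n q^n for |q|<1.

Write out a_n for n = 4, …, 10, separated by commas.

273, 626, 1394, 2402, 4369, 6643, 10642

d|4:{1,2,4}  Σf=1+16+256=273
d|5:{5,1}  Σf=625+1=626
q^6  k|6↦f(k): 6:1296 3:81 2:16 1:1  a_6=1394
d|7:{1,7}  Σf=1+2401=2402
n=8: 8·1 4·2 2·4 1·8  f→[4096+256+16+1]=4369
[q^9] f(9)=6561,f(3)=81,f(1)=1 ⇒ 6643
d|10:{10,5,2,1}  Σf=10000+625+16+1=10642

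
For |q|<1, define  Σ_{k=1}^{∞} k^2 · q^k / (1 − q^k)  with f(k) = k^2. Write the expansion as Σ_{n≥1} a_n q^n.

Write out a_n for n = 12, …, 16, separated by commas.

210, 170, 250, 260, 341

n=12: 1·12 2·6 3·4 4·3 6·2 12·1  f→[1+4+9+16+36+144]=210
d|13:{13,1}  Σf=169+1=170
[q^14] f(14)=196,f(7)=49,f(2)=4,f(1)=1 ⇒ 250
q^15  k|15↦f(k): 15:225 5:25 3:9 1:1  a_15=260
[q^16] f(1)=1,f(2)=4,f(4)=16,f(8)=64,f(16)=256 ⇒ 341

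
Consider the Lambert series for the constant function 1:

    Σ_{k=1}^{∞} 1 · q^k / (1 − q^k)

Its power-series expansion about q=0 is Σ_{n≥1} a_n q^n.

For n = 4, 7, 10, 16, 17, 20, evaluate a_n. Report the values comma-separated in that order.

3, 2, 4, 5, 2, 6

d|4:{4,2,1}  Σf=1+1+1=3
n=7: 7·1 1·7  f→[1+1]=2
[q^10] f(10)=1,f(5)=1,f(2)=1,f(1)=1 ⇒ 4
q^16  k|16↦f(k): 1:1 2:1 4:1 8:1 16:1  a_16=5
[q^17] f(1)=1,f(17)=1 ⇒ 2
d|20:{1,2,4,5,10,20}  Σf=1+1+1+1+1+1=6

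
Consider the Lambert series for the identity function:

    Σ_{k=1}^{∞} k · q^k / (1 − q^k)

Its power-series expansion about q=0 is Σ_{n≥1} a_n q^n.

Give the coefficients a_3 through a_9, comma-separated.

n=3: 3·1 1·3  f→[3+1]=4
[q^4] f(1)=1,f(2)=2,f(4)=4 ⇒ 7
[q^5] f(5)=5,f(1)=1 ⇒ 6
[q^6] f(1)=1,f(2)=2,f(3)=3,f(6)=6 ⇒ 12
n=7: 1·7 7·1  f→[1+7]=8
n=8: 1·8 2·4 4·2 8·1  f→[1+2+4+8]=15
d|9:{1,3,9}  Σf=1+3+9=13

4, 7, 6, 12, 8, 15, 13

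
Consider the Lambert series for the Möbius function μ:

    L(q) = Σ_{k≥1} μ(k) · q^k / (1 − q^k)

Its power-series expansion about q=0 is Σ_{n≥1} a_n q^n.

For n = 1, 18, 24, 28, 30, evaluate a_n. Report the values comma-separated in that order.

q^1  k|1↦μ(k): 1:1  a_1=1
n=18: 1·18 2·9 3·6 6·3 9·2 18·1  μ→[1+(-1)+(-1)+1+0+0]=0
q^24  k|24↦μ(k): 1:1 2:-1 3:-1 4:0 6:1 8:0 12:0 24:0  a_24=0
[q^28] μ(28)=0,μ(14)=1,μ(7)=-1,μ(4)=0,μ(2)=-1,μ(1)=1 ⇒ 0
q^30  k|30↦μ(k): 1:1 2:-1 3:-1 5:-1 6:1 10:1 15:1 30:-1  a_30=0

1, 0, 0, 0, 0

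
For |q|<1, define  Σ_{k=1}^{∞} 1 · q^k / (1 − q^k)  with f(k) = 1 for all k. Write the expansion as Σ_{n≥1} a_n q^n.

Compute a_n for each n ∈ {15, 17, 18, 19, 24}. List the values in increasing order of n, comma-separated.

4, 2, 6, 2, 8

d|15:{1,3,5,15}  Σf=1+1+1+1=4
[q^17] f(1)=1,f(17)=1 ⇒ 2
q^18  k|18↦f(k): 18:1 9:1 6:1 3:1 2:1 1:1  a_18=6
q^19  k|19↦f(k): 19:1 1:1  a_19=2
q^24  k|24↦f(k): 24:1 12:1 8:1 6:1 4:1 3:1 2:1 1:1  a_24=8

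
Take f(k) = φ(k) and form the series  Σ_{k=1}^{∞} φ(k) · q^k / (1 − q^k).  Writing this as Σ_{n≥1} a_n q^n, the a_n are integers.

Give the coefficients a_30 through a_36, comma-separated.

n=30: 30·1 15·2 10·3 6·5 5·6 3·10 2·15 1·30  φ→[8+8+4+2+4+2+1+1]=30
[q^31] φ(1)=1,φ(31)=30 ⇒ 31
[q^32] φ(1)=1,φ(2)=1,φ(4)=2,φ(8)=4,φ(16)=8,φ(32)=16 ⇒ 32
d|33:{1,3,11,33}  Σφ=1+2+10+20=33
n=34: 1·34 2·17 17·2 34·1  φ→[1+1+16+16]=34
d|35:{35,7,5,1}  Σφ=24+6+4+1=35
[q^36] φ(36)=12,φ(18)=6,φ(12)=4,φ(9)=6,φ(6)=2,φ(4)=2,φ(3)=2,φ(2)=1,φ(1)=1 ⇒ 36

30, 31, 32, 33, 34, 35, 36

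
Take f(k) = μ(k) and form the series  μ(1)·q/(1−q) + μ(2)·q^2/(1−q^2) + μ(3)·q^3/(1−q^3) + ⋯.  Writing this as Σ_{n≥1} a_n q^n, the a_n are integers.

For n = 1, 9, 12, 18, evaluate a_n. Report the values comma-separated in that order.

q^1  k|1↦μ(k): 1:1  a_1=1
[q^9] μ(1)=1,μ(3)=-1,μ(9)=0 ⇒ 0
[q^12] μ(1)=1,μ(2)=-1,μ(3)=-1,μ(4)=0,μ(6)=1,μ(12)=0 ⇒ 0
n=18: 1·18 2·9 3·6 6·3 9·2 18·1  μ→[1+(-1)+(-1)+1+0+0]=0

1, 0, 0, 0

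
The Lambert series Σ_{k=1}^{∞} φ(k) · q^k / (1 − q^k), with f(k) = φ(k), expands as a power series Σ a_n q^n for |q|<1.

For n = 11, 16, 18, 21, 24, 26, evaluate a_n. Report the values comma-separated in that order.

[q^11] φ(11)=10,φ(1)=1 ⇒ 11
q^16  k|16↦φ(k): 16:8 8:4 4:2 2:1 1:1  a_16=16
[q^18] φ(18)=6,φ(9)=6,φ(6)=2,φ(3)=2,φ(2)=1,φ(1)=1 ⇒ 18
n=21: 21·1 7·3 3·7 1·21  φ→[12+6+2+1]=21
[q^24] φ(1)=1,φ(2)=1,φ(3)=2,φ(4)=2,φ(6)=2,φ(8)=4,φ(12)=4,φ(24)=8 ⇒ 24
n=26: 1·26 2·13 13·2 26·1  φ→[1+1+12+12]=26

11, 16, 18, 21, 24, 26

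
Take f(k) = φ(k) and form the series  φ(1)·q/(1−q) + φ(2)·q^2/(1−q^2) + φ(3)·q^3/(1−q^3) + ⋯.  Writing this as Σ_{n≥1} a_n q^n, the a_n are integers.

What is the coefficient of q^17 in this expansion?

q^17  k|17↦φ(k): 1:1 17:16  a_17=17

a_17 = 17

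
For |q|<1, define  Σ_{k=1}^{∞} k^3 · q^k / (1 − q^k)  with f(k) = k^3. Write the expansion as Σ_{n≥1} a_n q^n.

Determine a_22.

a_22 = 11988

q^22  k|22↦f(k): 1:1 2:8 11:1331 22:10648  a_22=11988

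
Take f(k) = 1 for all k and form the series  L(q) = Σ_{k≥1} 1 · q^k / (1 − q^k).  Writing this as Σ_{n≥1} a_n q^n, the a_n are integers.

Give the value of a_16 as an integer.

d|16:{16,8,4,2,1}  Σf=1+1+1+1+1=5

a_16 = 5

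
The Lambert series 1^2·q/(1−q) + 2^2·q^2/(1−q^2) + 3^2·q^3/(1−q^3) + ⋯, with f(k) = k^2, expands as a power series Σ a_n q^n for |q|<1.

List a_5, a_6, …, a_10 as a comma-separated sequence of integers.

n=5: 5·1 1·5  f→[25+1]=26
[q^6] f(6)=36,f(3)=9,f(2)=4,f(1)=1 ⇒ 50
[q^7] f(7)=49,f(1)=1 ⇒ 50
q^8  k|8↦f(k): 8:64 4:16 2:4 1:1  a_8=85
q^9  k|9↦f(k): 9:81 3:9 1:1  a_9=91
[q^10] f(1)=1,f(2)=4,f(5)=25,f(10)=100 ⇒ 130

26, 50, 50, 85, 91, 130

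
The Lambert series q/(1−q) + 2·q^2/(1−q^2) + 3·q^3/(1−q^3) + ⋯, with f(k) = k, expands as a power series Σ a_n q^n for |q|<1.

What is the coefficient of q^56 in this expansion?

[q^56] f(56)=56,f(28)=28,f(14)=14,f(8)=8,f(7)=7,f(4)=4,f(2)=2,f(1)=1 ⇒ 120

a_56 = 120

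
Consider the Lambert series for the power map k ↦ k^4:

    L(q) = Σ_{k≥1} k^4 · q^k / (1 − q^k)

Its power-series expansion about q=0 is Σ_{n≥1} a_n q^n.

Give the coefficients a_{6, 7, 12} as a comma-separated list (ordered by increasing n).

d|6:{6,3,2,1}  Σf=1296+81+16+1=1394
n=7: 7·1 1·7  f→[2401+1]=2402
[q^12] f(1)=1,f(2)=16,f(3)=81,f(4)=256,f(6)=1296,f(12)=20736 ⇒ 22386

1394, 2402, 22386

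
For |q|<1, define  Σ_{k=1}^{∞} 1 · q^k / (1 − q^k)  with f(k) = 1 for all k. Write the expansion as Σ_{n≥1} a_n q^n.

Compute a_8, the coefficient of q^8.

a_8 = 4

q^8  k|8↦f(k): 1:1 2:1 4:1 8:1  a_8=4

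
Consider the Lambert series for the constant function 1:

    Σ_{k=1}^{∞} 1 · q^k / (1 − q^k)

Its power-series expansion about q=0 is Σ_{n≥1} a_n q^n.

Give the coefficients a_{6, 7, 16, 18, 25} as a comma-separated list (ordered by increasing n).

d|6:{1,2,3,6}  Σf=1+1+1+1=4
d|7:{7,1}  Σf=1+1=2
n=16: 16·1 8·2 4·4 2·8 1·16  f→[1+1+1+1+1]=5
[q^18] f(18)=1,f(9)=1,f(6)=1,f(3)=1,f(2)=1,f(1)=1 ⇒ 6
[q^25] f(25)=1,f(5)=1,f(1)=1 ⇒ 3

4, 2, 5, 6, 3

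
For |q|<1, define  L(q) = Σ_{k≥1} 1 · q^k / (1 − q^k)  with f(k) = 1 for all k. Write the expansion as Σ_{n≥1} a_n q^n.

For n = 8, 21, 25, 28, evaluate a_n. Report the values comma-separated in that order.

[q^8] f(1)=1,f(2)=1,f(4)=1,f(8)=1 ⇒ 4
d|21:{21,7,3,1}  Σf=1+1+1+1=4
n=25: 25·1 5·5 1·25  f→[1+1+1]=3
[q^28] f(1)=1,f(2)=1,f(4)=1,f(7)=1,f(14)=1,f(28)=1 ⇒ 6

4, 4, 3, 6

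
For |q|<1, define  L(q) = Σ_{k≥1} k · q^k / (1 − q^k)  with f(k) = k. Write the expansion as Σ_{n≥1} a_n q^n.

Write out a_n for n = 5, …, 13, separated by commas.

d|5:{5,1}  Σf=5+1=6
d|6:{6,3,2,1}  Σf=6+3+2+1=12
n=7: 1·7 7·1  f→[1+7]=8
q^8  k|8↦f(k): 1:1 2:2 4:4 8:8  a_8=15
[q^9] f(9)=9,f(3)=3,f(1)=1 ⇒ 13
d|10:{1,2,5,10}  Σf=1+2+5+10=18
q^11  k|11↦f(k): 11:11 1:1  a_11=12
q^12  k|12↦f(k): 12:12 6:6 4:4 3:3 2:2 1:1  a_12=28
d|13:{13,1}  Σf=13+1=14

6, 12, 8, 15, 13, 18, 12, 28, 14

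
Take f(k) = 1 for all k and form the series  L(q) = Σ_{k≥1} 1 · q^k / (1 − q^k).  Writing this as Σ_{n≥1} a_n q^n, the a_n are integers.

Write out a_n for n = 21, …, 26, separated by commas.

n=21: 21·1 7·3 3·7 1·21  f→[1+1+1+1]=4
n=22: 1·22 2·11 11·2 22·1  f→[1+1+1+1]=4
n=23: 1·23 23·1  f→[1+1]=2
d|24:{24,12,8,6,4,3,2,1}  Σf=1+1+1+1+1+1+1+1=8
n=25: 1·25 5·5 25·1  f→[1+1+1]=3
n=26: 1·26 2·13 13·2 26·1  f→[1+1+1+1]=4

4, 4, 2, 8, 3, 4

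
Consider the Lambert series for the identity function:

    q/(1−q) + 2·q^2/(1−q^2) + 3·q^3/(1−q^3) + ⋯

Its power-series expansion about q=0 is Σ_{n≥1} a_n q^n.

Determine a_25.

n=25: 25·1 5·5 1·25  f→[25+5+1]=31

a_25 = 31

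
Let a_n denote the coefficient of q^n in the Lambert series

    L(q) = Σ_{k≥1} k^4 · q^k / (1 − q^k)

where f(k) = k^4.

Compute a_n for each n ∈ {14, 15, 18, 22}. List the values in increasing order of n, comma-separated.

n=14: 1·14 2·7 7·2 14·1  f→[1+16+2401+38416]=40834
d|15:{15,5,3,1}  Σf=50625+625+81+1=51332
[q^18] f(1)=1,f(2)=16,f(3)=81,f(6)=1296,f(9)=6561,f(18)=104976 ⇒ 112931
[q^22] f(1)=1,f(2)=16,f(11)=14641,f(22)=234256 ⇒ 248914

40834, 51332, 112931, 248914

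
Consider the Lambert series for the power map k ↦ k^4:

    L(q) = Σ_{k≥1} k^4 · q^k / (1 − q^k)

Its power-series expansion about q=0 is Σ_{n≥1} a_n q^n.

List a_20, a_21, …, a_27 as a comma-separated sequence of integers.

170898, 196964, 248914, 279842, 358258, 391251, 485554, 538084

d|20:{20,10,5,4,2,1}  Σf=160000+10000+625+256+16+1=170898
n=21: 1·21 3·7 7·3 21·1  f→[1+81+2401+194481]=196964
d|22:{1,2,11,22}  Σf=1+16+14641+234256=248914
q^23  k|23↦f(k): 23:279841 1:1  a_23=279842
[q^24] f(1)=1,f(2)=16,f(3)=81,f(4)=256,f(6)=1296,f(8)=4096,f(12)=20736,f(24)=331776 ⇒ 358258
q^25  k|25↦f(k): 1:1 5:625 25:390625  a_25=391251
[q^26] f(26)=456976,f(13)=28561,f(2)=16,f(1)=1 ⇒ 485554
n=27: 27·1 9·3 3·9 1·27  f→[531441+6561+81+1]=538084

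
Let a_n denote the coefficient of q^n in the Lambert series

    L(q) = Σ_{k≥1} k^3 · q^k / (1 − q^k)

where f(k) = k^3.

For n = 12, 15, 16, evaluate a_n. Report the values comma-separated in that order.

[q^12] f(12)=1728,f(6)=216,f(4)=64,f(3)=27,f(2)=8,f(1)=1 ⇒ 2044
n=15: 15·1 5·3 3·5 1·15  f→[3375+125+27+1]=3528
[q^16] f(16)=4096,f(8)=512,f(4)=64,f(2)=8,f(1)=1 ⇒ 4681

2044, 3528, 4681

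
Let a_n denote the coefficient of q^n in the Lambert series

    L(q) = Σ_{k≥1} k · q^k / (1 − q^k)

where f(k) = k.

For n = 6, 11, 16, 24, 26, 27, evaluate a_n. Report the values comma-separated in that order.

n=6: 6·1 3·2 2·3 1·6  f→[6+3+2+1]=12
q^11  k|11↦f(k): 11:11 1:1  a_11=12
d|16:{16,8,4,2,1}  Σf=16+8+4+2+1=31
n=24: 1·24 2·12 3·8 4·6 6·4 8·3 12·2 24·1  f→[1+2+3+4+6+8+12+24]=60
[q^26] f(1)=1,f(2)=2,f(13)=13,f(26)=26 ⇒ 42
d|27:{1,3,9,27}  Σf=1+3+9+27=40

12, 12, 31, 60, 42, 40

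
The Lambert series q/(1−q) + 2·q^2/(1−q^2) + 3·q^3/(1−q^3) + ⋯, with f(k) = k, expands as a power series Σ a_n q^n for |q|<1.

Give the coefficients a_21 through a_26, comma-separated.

n=21: 21·1 7·3 3·7 1·21  f→[21+7+3+1]=32
n=22: 1·22 2·11 11·2 22·1  f→[1+2+11+22]=36
[q^23] f(1)=1,f(23)=23 ⇒ 24
[q^24] f(24)=24,f(12)=12,f(8)=8,f(6)=6,f(4)=4,f(3)=3,f(2)=2,f(1)=1 ⇒ 60
q^25  k|25↦f(k): 1:1 5:5 25:25  a_25=31
n=26: 1·26 2·13 13·2 26·1  f→[1+2+13+26]=42

32, 36, 24, 60, 31, 42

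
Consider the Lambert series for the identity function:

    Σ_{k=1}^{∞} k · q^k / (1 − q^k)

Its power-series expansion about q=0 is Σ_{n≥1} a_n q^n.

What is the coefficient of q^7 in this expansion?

[q^7] f(1)=1,f(7)=7 ⇒ 8

a_7 = 8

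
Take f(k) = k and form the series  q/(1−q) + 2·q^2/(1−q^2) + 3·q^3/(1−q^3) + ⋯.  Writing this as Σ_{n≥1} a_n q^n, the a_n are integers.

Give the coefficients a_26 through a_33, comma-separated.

[q^26] f(1)=1,f(2)=2,f(13)=13,f(26)=26 ⇒ 42
d|27:{27,9,3,1}  Σf=27+9+3+1=40
[q^28] f(1)=1,f(2)=2,f(4)=4,f(7)=7,f(14)=14,f(28)=28 ⇒ 56
n=29: 29·1 1·29  f→[29+1]=30
d|30:{1,2,3,5,6,10,15,30}  Σf=1+2+3+5+6+10+15+30=72
q^31  k|31↦f(k): 1:1 31:31  a_31=32
[q^32] f(1)=1,f(2)=2,f(4)=4,f(8)=8,f(16)=16,f(32)=32 ⇒ 63
[q^33] f(33)=33,f(11)=11,f(3)=3,f(1)=1 ⇒ 48

42, 40, 56, 30, 72, 32, 63, 48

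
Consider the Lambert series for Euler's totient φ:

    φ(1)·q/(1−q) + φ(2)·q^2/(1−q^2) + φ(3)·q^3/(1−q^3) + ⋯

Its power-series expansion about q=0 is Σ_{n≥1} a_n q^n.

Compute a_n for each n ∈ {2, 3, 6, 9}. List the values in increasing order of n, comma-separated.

d|2:{1,2}  Σφ=1+1=2
[q^3] φ(1)=1,φ(3)=2 ⇒ 3
[q^6] φ(6)=2,φ(3)=2,φ(2)=1,φ(1)=1 ⇒ 6
n=9: 9·1 3·3 1·9  φ→[6+2+1]=9

2, 3, 6, 9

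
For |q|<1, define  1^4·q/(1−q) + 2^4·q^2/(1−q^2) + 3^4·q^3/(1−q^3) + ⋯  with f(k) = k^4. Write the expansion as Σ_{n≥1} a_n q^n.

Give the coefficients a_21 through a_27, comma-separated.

196964, 248914, 279842, 358258, 391251, 485554, 538084

q^21  k|21↦f(k): 1:1 3:81 7:2401 21:194481  a_21=196964
d|22:{1,2,11,22}  Σf=1+16+14641+234256=248914
n=23: 1·23 23·1  f→[1+279841]=279842
d|24:{1,2,3,4,6,8,12,24}  Σf=1+16+81+256+1296+4096+20736+331776=358258
q^25  k|25↦f(k): 25:390625 5:625 1:1  a_25=391251
[q^26] f(26)=456976,f(13)=28561,f(2)=16,f(1)=1 ⇒ 485554
[q^27] f(27)=531441,f(9)=6561,f(3)=81,f(1)=1 ⇒ 538084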